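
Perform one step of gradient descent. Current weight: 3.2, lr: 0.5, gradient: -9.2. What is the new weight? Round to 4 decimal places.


w_new = w_old - lr * gradient
= 3.2 - 0.5 * -9.2
= 3.2 - (-4.6)
= 7.8000

7.8000


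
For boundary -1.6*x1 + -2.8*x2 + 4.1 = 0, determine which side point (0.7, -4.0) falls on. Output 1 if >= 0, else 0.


Compute -1.6 * 0.7 + -2.8 * -4.0 + 4.1
= -1.12 + 11.2 + 4.1
= 14.18
Since 14.18 >= 0, the point is on the positive side.

1


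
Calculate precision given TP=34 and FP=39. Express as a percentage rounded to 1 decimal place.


Precision = TP / (TP + FP) * 100
= 34 / (34 + 39)
= 34 / 73
= 0.4658
= 46.6%

46.6


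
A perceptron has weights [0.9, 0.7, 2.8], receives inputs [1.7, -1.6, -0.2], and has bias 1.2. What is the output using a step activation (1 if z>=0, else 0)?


z = w . x + b
= 0.9*1.7 + 0.7*-1.6 + 2.8*-0.2 + 1.2
= 1.53 + -1.12 + -0.56 + 1.2
= -0.15 + 1.2
= 1.05
Since z = 1.05 >= 0, output = 1

1


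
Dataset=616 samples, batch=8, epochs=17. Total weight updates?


Iterations per epoch = 616 / 8 = 77
Total updates = iterations_per_epoch * epochs
= 77 * 17
= 1309

1309


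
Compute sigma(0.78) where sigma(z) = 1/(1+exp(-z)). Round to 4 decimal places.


sigmoid(z) = 1 / (1 + exp(-z))
exp(-(0.78)) = exp(-0.78) = 0.4584
1 + 0.4584 = 1.4584
1 / 1.4584 = 0.6857

0.6857


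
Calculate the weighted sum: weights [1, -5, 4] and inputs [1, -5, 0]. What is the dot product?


Element-wise products:
1 * 1 = 1
-5 * -5 = 25
4 * 0 = 0
Sum = 1 + 25 + 0
= 26

26


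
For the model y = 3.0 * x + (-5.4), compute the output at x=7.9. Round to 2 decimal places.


y = 3.0 * 7.9 + (-5.4)
= 23.7 + (-5.4)
= 18.30

18.30


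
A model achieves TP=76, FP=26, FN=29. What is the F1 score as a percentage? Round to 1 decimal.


Precision = TP / (TP + FP) = 76 / 102 = 0.7451
Recall = TP / (TP + FN) = 76 / 105 = 0.7238
F1 = 2 * P * R / (P + R)
= 2 * 0.7451 * 0.7238 / (0.7451 + 0.7238)
= 1.0786 / 1.4689
= 0.7343
As percentage: 73.4%

73.4


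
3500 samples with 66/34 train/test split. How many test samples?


Train samples = 3500 * 66% = 2310
Test samples = 3500 - 2310
= 1190

1190


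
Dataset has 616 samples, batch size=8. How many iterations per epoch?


Iterations per epoch = dataset_size / batch_size
= 616 / 8
= 77

77


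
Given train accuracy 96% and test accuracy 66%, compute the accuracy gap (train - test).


Gap = train_accuracy - test_accuracy
= 96 - 66
= 30%
This large gap strongly indicates overfitting.

30


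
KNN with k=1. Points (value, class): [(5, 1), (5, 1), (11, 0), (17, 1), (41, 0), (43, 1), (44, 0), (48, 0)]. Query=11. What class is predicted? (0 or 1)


Distances from query 11:
Point 11 (class 0): distance = 0
K=1 nearest neighbors: classes = [0]
Votes for class 1: 0 / 1
Majority vote => class 0

0


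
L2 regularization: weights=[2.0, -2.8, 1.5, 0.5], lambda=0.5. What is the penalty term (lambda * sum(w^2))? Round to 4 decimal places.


Squaring each weight:
2.0^2 = 4.0
(-2.8)^2 = 7.84
1.5^2 = 2.25
0.5^2 = 0.25
Sum of squares = 14.34
Penalty = 0.5 * 14.34 = 7.1700

7.1700


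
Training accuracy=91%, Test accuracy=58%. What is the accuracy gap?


Gap = train_accuracy - test_accuracy
= 91 - 58
= 33%
This large gap strongly indicates overfitting.

33


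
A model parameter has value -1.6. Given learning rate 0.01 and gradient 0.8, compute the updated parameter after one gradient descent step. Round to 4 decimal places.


w_new = w_old - lr * gradient
= -1.6 - 0.01 * 0.8
= -1.6 - (0.008)
= -1.6080

-1.6080


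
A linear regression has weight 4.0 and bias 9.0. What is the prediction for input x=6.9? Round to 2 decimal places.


y = 4.0 * 6.9 + (9.0)
= 27.6 + (9.0)
= 36.60

36.60


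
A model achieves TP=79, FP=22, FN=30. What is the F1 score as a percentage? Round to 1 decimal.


Precision = TP / (TP + FP) = 79 / 101 = 0.7822
Recall = TP / (TP + FN) = 79 / 109 = 0.7248
F1 = 2 * P * R / (P + R)
= 2 * 0.7822 * 0.7248 / (0.7822 + 0.7248)
= 1.1338 / 1.5069
= 0.7524
As percentage: 75.2%

75.2


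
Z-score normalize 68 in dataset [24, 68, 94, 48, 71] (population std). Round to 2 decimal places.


Mean = (24 + 68 + 94 + 48 + 71) / 5 = 61.0
Variance = sum((x_i - mean)^2) / n = 555.2
Std = sqrt(555.2) = 23.5627
Z = (x - mean) / std
= (68 - 61.0) / 23.5627
= 7.0 / 23.5627
= 0.30

0.30


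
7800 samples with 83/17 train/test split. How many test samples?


Train samples = 7800 * 83% = 6474
Test samples = 7800 - 6474
= 1326

1326


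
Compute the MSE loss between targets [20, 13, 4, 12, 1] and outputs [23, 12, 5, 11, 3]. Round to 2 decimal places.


Differences: [-3, 1, -1, 1, -2]
Squared errors: [9, 1, 1, 1, 4]
Sum of squared errors = 16
MSE = 16 / 5 = 3.20

3.20


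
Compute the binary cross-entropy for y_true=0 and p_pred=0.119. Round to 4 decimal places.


For y=0: Loss = -log(1-p)
= -log(1 - 0.119)
= -log(0.881)
= -(-0.1267)
= 0.1267

0.1267


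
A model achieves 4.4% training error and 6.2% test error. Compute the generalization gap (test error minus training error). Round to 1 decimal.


Generalization gap = test_error - train_error
= 6.2 - 4.4
= 1.8%
A small gap suggests good generalization.

1.8


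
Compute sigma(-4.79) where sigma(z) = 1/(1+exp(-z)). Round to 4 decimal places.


sigmoid(z) = 1 / (1 + exp(-z))
exp(-(-4.79)) = exp(4.79) = 120.3014
1 + 120.3014 = 121.3014
1 / 121.3014 = 0.0082

0.0082


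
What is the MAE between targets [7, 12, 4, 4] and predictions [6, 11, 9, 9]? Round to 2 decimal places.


Absolute errors: [1, 1, 5, 5]
Sum of absolute errors = 12
MAE = 12 / 4 = 3.00

3.00


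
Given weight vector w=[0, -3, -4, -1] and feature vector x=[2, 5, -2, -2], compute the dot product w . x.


Element-wise products:
0 * 2 = 0
-3 * 5 = -15
-4 * -2 = 8
-1 * -2 = 2
Sum = 0 + -15 + 8 + 2
= -5

-5


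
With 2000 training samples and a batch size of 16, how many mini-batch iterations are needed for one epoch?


Iterations per epoch = dataset_size / batch_size
= 2000 / 16
= 125

125


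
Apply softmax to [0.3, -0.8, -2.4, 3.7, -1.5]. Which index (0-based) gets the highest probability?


Softmax is a monotonic transformation, so it preserves the argmax.
We need to find the index of the maximum logit.
Index 0: 0.3
Index 1: -0.8
Index 2: -2.4
Index 3: 3.7
Index 4: -1.5
Maximum logit = 3.7 at index 3

3


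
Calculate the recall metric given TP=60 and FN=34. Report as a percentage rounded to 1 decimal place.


Recall = TP / (TP + FN) * 100
= 60 / (60 + 34)
= 60 / 94
= 0.6383
= 63.8%

63.8


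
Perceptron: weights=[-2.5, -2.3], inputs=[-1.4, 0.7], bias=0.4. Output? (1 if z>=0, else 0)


z = w . x + b
= -2.5*-1.4 + -2.3*0.7 + 0.4
= 3.5 + -1.61 + 0.4
= 1.89 + 0.4
= 2.29
Since z = 2.29 >= 0, output = 1

1


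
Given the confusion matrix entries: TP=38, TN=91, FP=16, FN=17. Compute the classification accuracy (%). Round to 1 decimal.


Accuracy = (TP + TN) / (TP + TN + FP + FN) * 100
= (38 + 91) / (38 + 91 + 16 + 17)
= 129 / 162
= 0.7963
= 79.6%

79.6


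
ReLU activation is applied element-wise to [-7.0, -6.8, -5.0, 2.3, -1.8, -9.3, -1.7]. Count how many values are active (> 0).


ReLU(x) = max(0, x) for each element:
ReLU(-7.0) = 0
ReLU(-6.8) = 0
ReLU(-5.0) = 0
ReLU(2.3) = 2.3
ReLU(-1.8) = 0
ReLU(-9.3) = 0
ReLU(-1.7) = 0
Active neurons (>0): 1

1


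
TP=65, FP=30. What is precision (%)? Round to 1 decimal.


Precision = TP / (TP + FP) * 100
= 65 / (65 + 30)
= 65 / 95
= 0.6842
= 68.4%

68.4


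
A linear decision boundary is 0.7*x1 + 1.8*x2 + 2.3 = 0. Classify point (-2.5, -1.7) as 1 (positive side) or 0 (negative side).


Compute 0.7 * -2.5 + 1.8 * -1.7 + 2.3
= -1.75 + -3.06 + 2.3
= -2.51
Since -2.51 < 0, the point is on the negative side.

0


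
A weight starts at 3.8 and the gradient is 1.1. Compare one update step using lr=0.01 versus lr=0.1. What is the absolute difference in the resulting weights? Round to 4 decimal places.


With lr=0.01: w_new = 3.8 - 0.01 * 1.1 = 3.789
With lr=0.1: w_new = 3.8 - 0.1 * 1.1 = 3.69
Absolute difference = |3.789 - 3.69|
= 0.0990

0.0990


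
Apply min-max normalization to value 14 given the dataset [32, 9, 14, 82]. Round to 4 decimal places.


Min = 9, Max = 82
Range = 82 - 9 = 73
Scaled = (x - min) / (max - min)
= (14 - 9) / 73
= 5 / 73
= 0.0685

0.0685


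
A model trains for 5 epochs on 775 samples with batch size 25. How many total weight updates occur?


Iterations per epoch = 775 / 25 = 31
Total updates = iterations_per_epoch * epochs
= 31 * 5
= 155

155


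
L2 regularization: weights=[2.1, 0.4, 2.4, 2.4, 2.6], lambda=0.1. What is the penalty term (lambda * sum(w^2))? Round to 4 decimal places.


Squaring each weight:
2.1^2 = 4.41
0.4^2 = 0.16
2.4^2 = 5.76
2.4^2 = 5.76
2.6^2 = 6.76
Sum of squares = 22.85
Penalty = 0.1 * 22.85 = 2.2850

2.2850


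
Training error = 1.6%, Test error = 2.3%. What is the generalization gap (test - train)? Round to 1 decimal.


Generalization gap = test_error - train_error
= 2.3 - 1.6
= 0.7%
A small gap suggests good generalization.

0.7


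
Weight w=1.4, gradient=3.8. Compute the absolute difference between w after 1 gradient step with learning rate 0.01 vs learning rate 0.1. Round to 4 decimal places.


With lr=0.01: w_new = 1.4 - 0.01 * 3.8 = 1.362
With lr=0.1: w_new = 1.4 - 0.1 * 3.8 = 1.02
Absolute difference = |1.362 - 1.02|
= 0.3420

0.3420


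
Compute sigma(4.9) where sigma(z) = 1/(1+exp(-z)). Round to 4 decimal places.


sigmoid(z) = 1 / (1 + exp(-z))
exp(-(4.9)) = exp(-4.9) = 0.0074
1 + 0.0074 = 1.0074
1 / 1.0074 = 0.9926

0.9926


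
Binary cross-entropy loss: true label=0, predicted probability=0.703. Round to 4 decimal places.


For y=0: Loss = -log(1-p)
= -log(1 - 0.703)
= -log(0.297)
= -(-1.214)
= 1.2140

1.2140


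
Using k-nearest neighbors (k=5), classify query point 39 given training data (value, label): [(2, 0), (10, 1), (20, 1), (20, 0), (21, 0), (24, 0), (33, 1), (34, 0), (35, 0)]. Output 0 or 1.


Distances from query 39:
Point 35 (class 0): distance = 4
Point 34 (class 0): distance = 5
Point 33 (class 1): distance = 6
Point 24 (class 0): distance = 15
Point 21 (class 0): distance = 18
K=5 nearest neighbors: classes = [0, 0, 1, 0, 0]
Votes for class 1: 1 / 5
Majority vote => class 0

0


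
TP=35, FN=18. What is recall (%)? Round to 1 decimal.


Recall = TP / (TP + FN) * 100
= 35 / (35 + 18)
= 35 / 53
= 0.6604
= 66.0%

66.0


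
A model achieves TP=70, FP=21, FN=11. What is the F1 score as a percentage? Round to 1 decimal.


Precision = TP / (TP + FP) = 70 / 91 = 0.7692
Recall = TP / (TP + FN) = 70 / 81 = 0.8642
F1 = 2 * P * R / (P + R)
= 2 * 0.7692 * 0.8642 / (0.7692 + 0.8642)
= 1.3295 / 1.6334
= 0.814
As percentage: 81.4%

81.4


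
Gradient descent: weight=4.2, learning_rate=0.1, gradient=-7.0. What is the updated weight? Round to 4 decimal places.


w_new = w_old - lr * gradient
= 4.2 - 0.1 * -7.0
= 4.2 - (-0.7)
= 4.9000

4.9000


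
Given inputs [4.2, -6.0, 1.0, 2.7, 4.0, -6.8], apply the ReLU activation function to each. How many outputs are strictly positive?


ReLU(x) = max(0, x) for each element:
ReLU(4.2) = 4.2
ReLU(-6.0) = 0
ReLU(1.0) = 1.0
ReLU(2.7) = 2.7
ReLU(4.0) = 4.0
ReLU(-6.8) = 0
Active neurons (>0): 4

4


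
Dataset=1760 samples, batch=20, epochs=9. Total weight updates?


Iterations per epoch = 1760 / 20 = 88
Total updates = iterations_per_epoch * epochs
= 88 * 9
= 792

792


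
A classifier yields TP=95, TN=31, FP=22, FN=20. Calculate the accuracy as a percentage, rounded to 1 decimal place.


Accuracy = (TP + TN) / (TP + TN + FP + FN) * 100
= (95 + 31) / (95 + 31 + 22 + 20)
= 126 / 168
= 0.75
= 75.0%

75.0


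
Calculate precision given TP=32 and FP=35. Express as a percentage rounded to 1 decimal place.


Precision = TP / (TP + FP) * 100
= 32 / (32 + 35)
= 32 / 67
= 0.4776
= 47.8%

47.8


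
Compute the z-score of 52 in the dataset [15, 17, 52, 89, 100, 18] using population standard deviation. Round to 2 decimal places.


Mean = (15 + 17 + 52 + 89 + 100 + 18) / 6 = 48.5
Variance = sum((x_i - mean)^2) / n = 1224.9167
Std = sqrt(1224.9167) = 34.9988
Z = (x - mean) / std
= (52 - 48.5) / 34.9988
= 3.5 / 34.9988
= 0.10

0.10


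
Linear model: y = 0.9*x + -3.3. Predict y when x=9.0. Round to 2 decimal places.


y = 0.9 * 9.0 + (-3.3)
= 8.1 + (-3.3)
= 4.80

4.80


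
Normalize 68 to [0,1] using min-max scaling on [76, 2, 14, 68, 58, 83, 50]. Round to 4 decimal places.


Min = 2, Max = 83
Range = 83 - 2 = 81
Scaled = (x - min) / (max - min)
= (68 - 2) / 81
= 66 / 81
= 0.8148

0.8148


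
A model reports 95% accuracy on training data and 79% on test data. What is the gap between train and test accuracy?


Gap = train_accuracy - test_accuracy
= 95 - 79
= 16%
This gap suggests the model is overfitting.

16


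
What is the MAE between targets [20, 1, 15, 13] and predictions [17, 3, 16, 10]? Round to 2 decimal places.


Absolute errors: [3, 2, 1, 3]
Sum of absolute errors = 9
MAE = 9 / 4 = 2.25

2.25


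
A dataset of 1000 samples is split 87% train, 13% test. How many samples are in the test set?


Train samples = 1000 * 87% = 870
Test samples = 1000 - 870
= 130

130


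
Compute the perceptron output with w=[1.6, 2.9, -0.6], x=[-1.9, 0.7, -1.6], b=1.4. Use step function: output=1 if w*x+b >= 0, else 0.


z = w . x + b
= 1.6*-1.9 + 2.9*0.7 + -0.6*-1.6 + 1.4
= -3.04 + 2.03 + 0.96 + 1.4
= -0.05 + 1.4
= 1.35
Since z = 1.35 >= 0, output = 1

1


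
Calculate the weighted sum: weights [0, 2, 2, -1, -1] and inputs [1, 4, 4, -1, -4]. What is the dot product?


Element-wise products:
0 * 1 = 0
2 * 4 = 8
2 * 4 = 8
-1 * -1 = 1
-1 * -4 = 4
Sum = 0 + 8 + 8 + 1 + 4
= 21

21


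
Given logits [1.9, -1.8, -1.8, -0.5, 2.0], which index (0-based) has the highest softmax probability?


Softmax is a monotonic transformation, so it preserves the argmax.
We need to find the index of the maximum logit.
Index 0: 1.9
Index 1: -1.8
Index 2: -1.8
Index 3: -0.5
Index 4: 2.0
Maximum logit = 2.0 at index 4

4


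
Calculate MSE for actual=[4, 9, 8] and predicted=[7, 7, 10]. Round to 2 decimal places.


Differences: [-3, 2, -2]
Squared errors: [9, 4, 4]
Sum of squared errors = 17
MSE = 17 / 3 = 5.67

5.67


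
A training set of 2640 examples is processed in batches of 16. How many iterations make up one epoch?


Iterations per epoch = dataset_size / batch_size
= 2640 / 16
= 165

165


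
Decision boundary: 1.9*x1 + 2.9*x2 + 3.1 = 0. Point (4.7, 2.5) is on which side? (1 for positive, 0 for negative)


Compute 1.9 * 4.7 + 2.9 * 2.5 + 3.1
= 8.93 + 7.25 + 3.1
= 19.28
Since 19.28 >= 0, the point is on the positive side.

1


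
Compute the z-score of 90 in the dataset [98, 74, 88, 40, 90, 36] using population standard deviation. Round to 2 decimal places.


Mean = (98 + 74 + 88 + 40 + 90 + 36) / 6 = 71.0
Variance = sum((x_i - mean)^2) / n = 595.6667
Std = sqrt(595.6667) = 24.4063
Z = (x - mean) / std
= (90 - 71.0) / 24.4063
= 19.0 / 24.4063
= 0.78

0.78


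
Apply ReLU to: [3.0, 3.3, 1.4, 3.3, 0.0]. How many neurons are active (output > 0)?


ReLU(x) = max(0, x) for each element:
ReLU(3.0) = 3.0
ReLU(3.3) = 3.3
ReLU(1.4) = 1.4
ReLU(3.3) = 3.3
ReLU(0.0) = 0
Active neurons (>0): 4

4


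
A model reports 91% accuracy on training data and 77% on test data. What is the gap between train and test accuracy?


Gap = train_accuracy - test_accuracy
= 91 - 77
= 14%
This gap suggests the model is overfitting.

14


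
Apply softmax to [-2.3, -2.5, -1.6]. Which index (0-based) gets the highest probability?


Softmax is a monotonic transformation, so it preserves the argmax.
We need to find the index of the maximum logit.
Index 0: -2.3
Index 1: -2.5
Index 2: -1.6
Maximum logit = -1.6 at index 2

2


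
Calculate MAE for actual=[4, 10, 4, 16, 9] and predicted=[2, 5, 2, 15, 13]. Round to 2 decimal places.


Absolute errors: [2, 5, 2, 1, 4]
Sum of absolute errors = 14
MAE = 14 / 5 = 2.80

2.80


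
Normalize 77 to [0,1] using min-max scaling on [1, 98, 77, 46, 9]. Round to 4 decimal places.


Min = 1, Max = 98
Range = 98 - 1 = 97
Scaled = (x - min) / (max - min)
= (77 - 1) / 97
= 76 / 97
= 0.7835

0.7835


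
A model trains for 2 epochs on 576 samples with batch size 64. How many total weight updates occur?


Iterations per epoch = 576 / 64 = 9
Total updates = iterations_per_epoch * epochs
= 9 * 2
= 18

18


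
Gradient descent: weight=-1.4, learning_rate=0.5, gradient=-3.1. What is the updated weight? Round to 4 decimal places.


w_new = w_old - lr * gradient
= -1.4 - 0.5 * -3.1
= -1.4 - (-1.55)
= 0.1500

0.1500


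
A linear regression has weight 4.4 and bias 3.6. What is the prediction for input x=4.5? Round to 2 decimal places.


y = 4.4 * 4.5 + (3.6)
= 19.8 + (3.6)
= 23.40

23.40


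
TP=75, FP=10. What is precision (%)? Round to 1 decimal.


Precision = TP / (TP + FP) * 100
= 75 / (75 + 10)
= 75 / 85
= 0.8824
= 88.2%

88.2


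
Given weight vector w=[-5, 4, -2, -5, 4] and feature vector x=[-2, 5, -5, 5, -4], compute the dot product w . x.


Element-wise products:
-5 * -2 = 10
4 * 5 = 20
-2 * -5 = 10
-5 * 5 = -25
4 * -4 = -16
Sum = 10 + 20 + 10 + -25 + -16
= -1

-1


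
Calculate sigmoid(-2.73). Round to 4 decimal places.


sigmoid(z) = 1 / (1 + exp(-z))
exp(-(-2.73)) = exp(2.73) = 15.3329
1 + 15.3329 = 16.3329
1 / 16.3329 = 0.0612

0.0612


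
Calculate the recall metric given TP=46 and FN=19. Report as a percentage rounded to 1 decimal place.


Recall = TP / (TP + FN) * 100
= 46 / (46 + 19)
= 46 / 65
= 0.7077
= 70.8%

70.8


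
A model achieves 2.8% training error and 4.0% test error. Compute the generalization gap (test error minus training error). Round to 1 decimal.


Generalization gap = test_error - train_error
= 4.0 - 2.8
= 1.2%
A small gap suggests good generalization.

1.2


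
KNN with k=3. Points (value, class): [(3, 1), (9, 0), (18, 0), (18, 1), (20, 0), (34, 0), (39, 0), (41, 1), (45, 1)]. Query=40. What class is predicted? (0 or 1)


Distances from query 40:
Point 39 (class 0): distance = 1
Point 41 (class 1): distance = 1
Point 45 (class 1): distance = 5
K=3 nearest neighbors: classes = [0, 1, 1]
Votes for class 1: 2 / 3
Majority vote => class 1

1


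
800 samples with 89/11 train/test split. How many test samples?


Train samples = 800 * 89% = 712
Test samples = 800 - 712
= 88

88


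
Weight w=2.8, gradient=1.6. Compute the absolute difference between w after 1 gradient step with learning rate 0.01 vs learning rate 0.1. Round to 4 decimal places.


With lr=0.01: w_new = 2.8 - 0.01 * 1.6 = 2.784
With lr=0.1: w_new = 2.8 - 0.1 * 1.6 = 2.64
Absolute difference = |2.784 - 2.64|
= 0.1440

0.1440


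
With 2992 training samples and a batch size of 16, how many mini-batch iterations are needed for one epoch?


Iterations per epoch = dataset_size / batch_size
= 2992 / 16
= 187

187


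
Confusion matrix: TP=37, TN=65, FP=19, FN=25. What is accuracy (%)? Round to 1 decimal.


Accuracy = (TP + TN) / (TP + TN + FP + FN) * 100
= (37 + 65) / (37 + 65 + 19 + 25)
= 102 / 146
= 0.6986
= 69.9%

69.9


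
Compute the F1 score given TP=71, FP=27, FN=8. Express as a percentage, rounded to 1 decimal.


Precision = TP / (TP + FP) = 71 / 98 = 0.7245
Recall = TP / (TP + FN) = 71 / 79 = 0.8987
F1 = 2 * P * R / (P + R)
= 2 * 0.7245 * 0.8987 / (0.7245 + 0.8987)
= 1.3022 / 1.6232
= 0.8023
As percentage: 80.2%

80.2


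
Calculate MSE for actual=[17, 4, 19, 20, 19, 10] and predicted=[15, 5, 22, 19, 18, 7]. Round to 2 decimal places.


Differences: [2, -1, -3, 1, 1, 3]
Squared errors: [4, 1, 9, 1, 1, 9]
Sum of squared errors = 25
MSE = 25 / 6 = 4.17

4.17


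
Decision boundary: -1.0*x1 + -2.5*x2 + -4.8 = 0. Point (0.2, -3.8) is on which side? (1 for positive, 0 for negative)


Compute -1.0 * 0.2 + -2.5 * -3.8 + -4.8
= -0.2 + 9.5 + -4.8
= 4.5
Since 4.5 >= 0, the point is on the positive side.

1


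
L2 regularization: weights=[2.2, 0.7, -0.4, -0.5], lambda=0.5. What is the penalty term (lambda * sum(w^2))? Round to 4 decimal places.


Squaring each weight:
2.2^2 = 4.84
0.7^2 = 0.49
(-0.4)^2 = 0.16
(-0.5)^2 = 0.25
Sum of squares = 5.74
Penalty = 0.5 * 5.74 = 2.8700

2.8700


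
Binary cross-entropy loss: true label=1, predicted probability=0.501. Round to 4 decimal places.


For y=1: Loss = -log(p)
= -log(0.501)
= -(-0.6911)
= 0.6911

0.6911


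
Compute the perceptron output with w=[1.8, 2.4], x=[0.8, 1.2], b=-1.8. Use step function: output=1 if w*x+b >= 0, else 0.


z = w . x + b
= 1.8*0.8 + 2.4*1.2 + -1.8
= 1.44 + 2.88 + -1.8
= 4.32 + -1.8
= 2.52
Since z = 2.52 >= 0, output = 1

1


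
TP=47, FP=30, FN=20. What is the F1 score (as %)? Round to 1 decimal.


Precision = TP / (TP + FP) = 47 / 77 = 0.6104
Recall = TP / (TP + FN) = 47 / 67 = 0.7015
F1 = 2 * P * R / (P + R)
= 2 * 0.6104 * 0.7015 / (0.6104 + 0.7015)
= 0.8564 / 1.3119
= 0.6528
As percentage: 65.3%

65.3


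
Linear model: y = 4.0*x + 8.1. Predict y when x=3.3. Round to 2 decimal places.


y = 4.0 * 3.3 + (8.1)
= 13.2 + (8.1)
= 21.30

21.30


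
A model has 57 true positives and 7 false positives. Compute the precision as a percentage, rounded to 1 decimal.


Precision = TP / (TP + FP) * 100
= 57 / (57 + 7)
= 57 / 64
= 0.8906
= 89.1%

89.1


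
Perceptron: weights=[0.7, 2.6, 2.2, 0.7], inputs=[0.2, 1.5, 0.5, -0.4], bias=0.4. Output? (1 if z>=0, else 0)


z = w . x + b
= 0.7*0.2 + 2.6*1.5 + 2.2*0.5 + 0.7*-0.4 + 0.4
= 0.14 + 3.9 + 1.1 + -0.28 + 0.4
= 4.86 + 0.4
= 5.26
Since z = 5.26 >= 0, output = 1

1


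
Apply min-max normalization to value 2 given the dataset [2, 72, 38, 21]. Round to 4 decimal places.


Min = 2, Max = 72
Range = 72 - 2 = 70
Scaled = (x - min) / (max - min)
= (2 - 2) / 70
= 0 / 70
= 0.0000

0.0000


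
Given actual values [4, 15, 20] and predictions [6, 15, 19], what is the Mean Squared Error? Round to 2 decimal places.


Differences: [-2, 0, 1]
Squared errors: [4, 0, 1]
Sum of squared errors = 5
MSE = 5 / 3 = 1.67

1.67


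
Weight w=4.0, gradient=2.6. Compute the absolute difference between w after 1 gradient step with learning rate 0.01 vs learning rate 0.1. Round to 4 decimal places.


With lr=0.01: w_new = 4.0 - 0.01 * 2.6 = 3.974
With lr=0.1: w_new = 4.0 - 0.1 * 2.6 = 3.74
Absolute difference = |3.974 - 3.74|
= 0.2340

0.2340


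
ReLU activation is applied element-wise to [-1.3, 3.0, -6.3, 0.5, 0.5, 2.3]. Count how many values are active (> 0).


ReLU(x) = max(0, x) for each element:
ReLU(-1.3) = 0
ReLU(3.0) = 3.0
ReLU(-6.3) = 0
ReLU(0.5) = 0.5
ReLU(0.5) = 0.5
ReLU(2.3) = 2.3
Active neurons (>0): 4

4


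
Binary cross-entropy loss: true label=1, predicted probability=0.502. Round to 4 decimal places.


For y=1: Loss = -log(p)
= -log(0.502)
= -(-0.6892)
= 0.6892

0.6892


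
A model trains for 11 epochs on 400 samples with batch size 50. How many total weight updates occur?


Iterations per epoch = 400 / 50 = 8
Total updates = iterations_per_epoch * epochs
= 8 * 11
= 88

88


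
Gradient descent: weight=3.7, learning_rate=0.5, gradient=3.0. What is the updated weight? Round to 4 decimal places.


w_new = w_old - lr * gradient
= 3.7 - 0.5 * 3.0
= 3.7 - (1.5)
= 2.2000

2.2000


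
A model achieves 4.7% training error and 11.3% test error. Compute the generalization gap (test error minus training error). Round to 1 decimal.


Generalization gap = test_error - train_error
= 11.3 - 4.7
= 6.6%
A moderate gap.

6.6


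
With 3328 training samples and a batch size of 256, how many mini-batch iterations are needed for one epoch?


Iterations per epoch = dataset_size / batch_size
= 3328 / 256
= 13

13


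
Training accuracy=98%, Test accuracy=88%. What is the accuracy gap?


Gap = train_accuracy - test_accuracy
= 98 - 88
= 10%
This moderate gap may indicate mild overfitting.

10


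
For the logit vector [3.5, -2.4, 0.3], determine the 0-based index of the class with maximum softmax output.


Softmax is a monotonic transformation, so it preserves the argmax.
We need to find the index of the maximum logit.
Index 0: 3.5
Index 1: -2.4
Index 2: 0.3
Maximum logit = 3.5 at index 0

0


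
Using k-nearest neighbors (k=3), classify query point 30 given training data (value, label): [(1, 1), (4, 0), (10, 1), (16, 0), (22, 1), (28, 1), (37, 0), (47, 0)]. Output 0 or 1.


Distances from query 30:
Point 28 (class 1): distance = 2
Point 37 (class 0): distance = 7
Point 22 (class 1): distance = 8
K=3 nearest neighbors: classes = [1, 0, 1]
Votes for class 1: 2 / 3
Majority vote => class 1

1


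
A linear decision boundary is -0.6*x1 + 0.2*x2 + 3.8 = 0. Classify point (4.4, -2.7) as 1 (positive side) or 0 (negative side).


Compute -0.6 * 4.4 + 0.2 * -2.7 + 3.8
= -2.64 + -0.54 + 3.8
= 0.62
Since 0.62 >= 0, the point is on the positive side.

1


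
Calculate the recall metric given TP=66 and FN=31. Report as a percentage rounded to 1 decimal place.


Recall = TP / (TP + FN) * 100
= 66 / (66 + 31)
= 66 / 97
= 0.6804
= 68.0%

68.0


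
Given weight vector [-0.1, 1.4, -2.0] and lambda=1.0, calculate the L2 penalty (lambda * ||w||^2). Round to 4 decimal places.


Squaring each weight:
(-0.1)^2 = 0.01
1.4^2 = 1.96
(-2.0)^2 = 4.0
Sum of squares = 5.97
Penalty = 1.0 * 5.97 = 5.9700

5.9700


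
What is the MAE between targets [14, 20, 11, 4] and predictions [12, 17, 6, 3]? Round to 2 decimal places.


Absolute errors: [2, 3, 5, 1]
Sum of absolute errors = 11
MAE = 11 / 4 = 2.75

2.75


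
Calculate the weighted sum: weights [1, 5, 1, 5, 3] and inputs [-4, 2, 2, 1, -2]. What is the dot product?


Element-wise products:
1 * -4 = -4
5 * 2 = 10
1 * 2 = 2
5 * 1 = 5
3 * -2 = -6
Sum = -4 + 10 + 2 + 5 + -6
= 7

7


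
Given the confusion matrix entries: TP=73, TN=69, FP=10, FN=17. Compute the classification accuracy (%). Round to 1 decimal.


Accuracy = (TP + TN) / (TP + TN + FP + FN) * 100
= (73 + 69) / (73 + 69 + 10 + 17)
= 142 / 169
= 0.8402
= 84.0%

84.0


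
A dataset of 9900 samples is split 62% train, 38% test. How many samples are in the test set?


Train samples = 9900 * 62% = 6138
Test samples = 9900 - 6138
= 3762

3762


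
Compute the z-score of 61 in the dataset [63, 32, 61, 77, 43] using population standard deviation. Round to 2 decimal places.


Mean = (63 + 32 + 61 + 77 + 43) / 5 = 55.2
Variance = sum((x_i - mean)^2) / n = 251.36
Std = sqrt(251.36) = 15.8543
Z = (x - mean) / std
= (61 - 55.2) / 15.8543
= 5.8 / 15.8543
= 0.37

0.37


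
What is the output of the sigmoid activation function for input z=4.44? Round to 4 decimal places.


sigmoid(z) = 1 / (1 + exp(-z))
exp(-(4.44)) = exp(-4.44) = 0.0118
1 + 0.0118 = 1.0118
1 / 1.0118 = 0.9883

0.9883


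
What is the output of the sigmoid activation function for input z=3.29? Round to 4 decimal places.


sigmoid(z) = 1 / (1 + exp(-z))
exp(-(3.29)) = exp(-3.29) = 0.0373
1 + 0.0373 = 1.0373
1 / 1.0373 = 0.9641

0.9641


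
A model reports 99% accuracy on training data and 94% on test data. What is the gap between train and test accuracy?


Gap = train_accuracy - test_accuracy
= 99 - 94
= 5%
This moderate gap may indicate mild overfitting.

5


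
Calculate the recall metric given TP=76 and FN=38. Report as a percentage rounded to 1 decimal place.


Recall = TP / (TP + FN) * 100
= 76 / (76 + 38)
= 76 / 114
= 0.6667
= 66.7%

66.7


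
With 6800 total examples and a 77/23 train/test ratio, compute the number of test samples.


Train samples = 6800 * 77% = 5236
Test samples = 6800 - 5236
= 1564

1564


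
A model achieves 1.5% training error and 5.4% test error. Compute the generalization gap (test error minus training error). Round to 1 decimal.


Generalization gap = test_error - train_error
= 5.4 - 1.5
= 3.9%
A moderate gap.

3.9


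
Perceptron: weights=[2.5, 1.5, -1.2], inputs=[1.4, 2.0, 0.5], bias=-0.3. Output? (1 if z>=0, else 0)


z = w . x + b
= 2.5*1.4 + 1.5*2.0 + -1.2*0.5 + -0.3
= 3.5 + 3.0 + -0.6 + -0.3
= 5.9 + -0.3
= 5.6
Since z = 5.6 >= 0, output = 1

1


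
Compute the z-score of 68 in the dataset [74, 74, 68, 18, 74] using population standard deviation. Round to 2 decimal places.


Mean = (74 + 74 + 68 + 18 + 74) / 5 = 61.6
Variance = sum((x_i - mean)^2) / n = 480.64
Std = sqrt(480.64) = 21.9235
Z = (x - mean) / std
= (68 - 61.6) / 21.9235
= 6.4 / 21.9235
= 0.29

0.29


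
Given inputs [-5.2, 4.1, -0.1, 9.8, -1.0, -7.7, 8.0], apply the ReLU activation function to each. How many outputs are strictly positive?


ReLU(x) = max(0, x) for each element:
ReLU(-5.2) = 0
ReLU(4.1) = 4.1
ReLU(-0.1) = 0
ReLU(9.8) = 9.8
ReLU(-1.0) = 0
ReLU(-7.7) = 0
ReLU(8.0) = 8.0
Active neurons (>0): 3

3


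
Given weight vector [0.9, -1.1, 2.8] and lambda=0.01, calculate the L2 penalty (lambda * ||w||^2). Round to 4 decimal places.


Squaring each weight:
0.9^2 = 0.81
(-1.1)^2 = 1.21
2.8^2 = 7.84
Sum of squares = 9.86
Penalty = 0.01 * 9.86 = 0.0986

0.0986


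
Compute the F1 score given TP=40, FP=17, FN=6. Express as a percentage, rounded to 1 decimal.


Precision = TP / (TP + FP) = 40 / 57 = 0.7018
Recall = TP / (TP + FN) = 40 / 46 = 0.8696
F1 = 2 * P * R / (P + R)
= 2 * 0.7018 * 0.8696 / (0.7018 + 0.8696)
= 1.2204 / 1.5713
= 0.7767
As percentage: 77.7%

77.7


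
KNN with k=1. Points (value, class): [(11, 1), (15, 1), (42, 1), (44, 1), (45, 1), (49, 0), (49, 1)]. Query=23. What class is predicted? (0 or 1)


Distances from query 23:
Point 15 (class 1): distance = 8
K=1 nearest neighbors: classes = [1]
Votes for class 1: 1 / 1
Majority vote => class 1

1


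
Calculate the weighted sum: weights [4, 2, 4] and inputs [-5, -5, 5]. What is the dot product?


Element-wise products:
4 * -5 = -20
2 * -5 = -10
4 * 5 = 20
Sum = -20 + -10 + 20
= -10

-10


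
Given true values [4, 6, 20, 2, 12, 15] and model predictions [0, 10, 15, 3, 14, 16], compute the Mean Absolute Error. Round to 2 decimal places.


Absolute errors: [4, 4, 5, 1, 2, 1]
Sum of absolute errors = 17
MAE = 17 / 6 = 2.83

2.83


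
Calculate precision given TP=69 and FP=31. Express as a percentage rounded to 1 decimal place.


Precision = TP / (TP + FP) * 100
= 69 / (69 + 31)
= 69 / 100
= 0.69
= 69.0%

69.0


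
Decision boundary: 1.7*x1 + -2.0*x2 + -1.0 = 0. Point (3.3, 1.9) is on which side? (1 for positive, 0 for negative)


Compute 1.7 * 3.3 + -2.0 * 1.9 + -1.0
= 5.61 + -3.8 + -1.0
= 0.81
Since 0.81 >= 0, the point is on the positive side.

1


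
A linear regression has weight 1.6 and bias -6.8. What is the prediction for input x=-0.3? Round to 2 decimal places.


y = 1.6 * -0.3 + (-6.8)
= -0.48 + (-6.8)
= -7.28

-7.28


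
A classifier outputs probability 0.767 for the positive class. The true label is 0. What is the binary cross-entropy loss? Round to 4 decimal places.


For y=0: Loss = -log(1-p)
= -log(1 - 0.767)
= -log(0.233)
= -(-1.4567)
= 1.4567

1.4567


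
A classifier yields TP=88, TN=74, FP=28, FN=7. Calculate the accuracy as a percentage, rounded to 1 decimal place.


Accuracy = (TP + TN) / (TP + TN + FP + FN) * 100
= (88 + 74) / (88 + 74 + 28 + 7)
= 162 / 197
= 0.8223
= 82.2%

82.2


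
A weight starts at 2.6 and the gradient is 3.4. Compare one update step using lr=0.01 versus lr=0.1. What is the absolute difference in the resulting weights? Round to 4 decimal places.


With lr=0.01: w_new = 2.6 - 0.01 * 3.4 = 2.566
With lr=0.1: w_new = 2.6 - 0.1 * 3.4 = 2.26
Absolute difference = |2.566 - 2.26|
= 0.3060

0.3060


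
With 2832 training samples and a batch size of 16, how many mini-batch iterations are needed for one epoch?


Iterations per epoch = dataset_size / batch_size
= 2832 / 16
= 177

177


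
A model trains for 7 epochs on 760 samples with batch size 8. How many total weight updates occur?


Iterations per epoch = 760 / 8 = 95
Total updates = iterations_per_epoch * epochs
= 95 * 7
= 665

665


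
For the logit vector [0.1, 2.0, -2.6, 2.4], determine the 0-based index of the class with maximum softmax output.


Softmax is a monotonic transformation, so it preserves the argmax.
We need to find the index of the maximum logit.
Index 0: 0.1
Index 1: 2.0
Index 2: -2.6
Index 3: 2.4
Maximum logit = 2.4 at index 3

3


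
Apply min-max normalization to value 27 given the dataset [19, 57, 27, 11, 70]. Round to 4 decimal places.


Min = 11, Max = 70
Range = 70 - 11 = 59
Scaled = (x - min) / (max - min)
= (27 - 11) / 59
= 16 / 59
= 0.2712

0.2712


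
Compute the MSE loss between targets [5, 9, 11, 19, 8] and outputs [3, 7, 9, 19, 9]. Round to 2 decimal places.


Differences: [2, 2, 2, 0, -1]
Squared errors: [4, 4, 4, 0, 1]
Sum of squared errors = 13
MSE = 13 / 5 = 2.60

2.60


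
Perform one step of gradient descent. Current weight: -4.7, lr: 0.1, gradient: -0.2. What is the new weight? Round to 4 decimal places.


w_new = w_old - lr * gradient
= -4.7 - 0.1 * -0.2
= -4.7 - (-0.02)
= -4.6800

-4.6800


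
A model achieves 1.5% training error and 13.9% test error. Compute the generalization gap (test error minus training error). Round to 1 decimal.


Generalization gap = test_error - train_error
= 13.9 - 1.5
= 12.4%
A large gap suggests overfitting.

12.4


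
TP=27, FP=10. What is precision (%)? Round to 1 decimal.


Precision = TP / (TP + FP) * 100
= 27 / (27 + 10)
= 27 / 37
= 0.7297
= 73.0%

73.0


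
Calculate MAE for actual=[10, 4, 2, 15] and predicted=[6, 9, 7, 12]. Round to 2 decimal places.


Absolute errors: [4, 5, 5, 3]
Sum of absolute errors = 17
MAE = 17 / 4 = 4.25

4.25


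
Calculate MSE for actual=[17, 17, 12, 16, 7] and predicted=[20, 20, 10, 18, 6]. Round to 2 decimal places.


Differences: [-3, -3, 2, -2, 1]
Squared errors: [9, 9, 4, 4, 1]
Sum of squared errors = 27
MSE = 27 / 5 = 5.40

5.40


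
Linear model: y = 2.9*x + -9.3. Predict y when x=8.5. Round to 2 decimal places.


y = 2.9 * 8.5 + (-9.3)
= 24.65 + (-9.3)
= 15.35

15.35


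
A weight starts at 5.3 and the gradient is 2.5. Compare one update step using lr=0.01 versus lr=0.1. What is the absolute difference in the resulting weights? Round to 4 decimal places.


With lr=0.01: w_new = 5.3 - 0.01 * 2.5 = 5.275
With lr=0.1: w_new = 5.3 - 0.1 * 2.5 = 5.05
Absolute difference = |5.275 - 5.05|
= 0.2250

0.2250


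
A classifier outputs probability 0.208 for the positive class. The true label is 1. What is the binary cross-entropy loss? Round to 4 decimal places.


For y=1: Loss = -log(p)
= -log(0.208)
= -(-1.5702)
= 1.5702

1.5702


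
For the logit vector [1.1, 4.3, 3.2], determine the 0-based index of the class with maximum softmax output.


Softmax is a monotonic transformation, so it preserves the argmax.
We need to find the index of the maximum logit.
Index 0: 1.1
Index 1: 4.3
Index 2: 3.2
Maximum logit = 4.3 at index 1

1


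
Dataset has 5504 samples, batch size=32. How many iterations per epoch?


Iterations per epoch = dataset_size / batch_size
= 5504 / 32
= 172

172


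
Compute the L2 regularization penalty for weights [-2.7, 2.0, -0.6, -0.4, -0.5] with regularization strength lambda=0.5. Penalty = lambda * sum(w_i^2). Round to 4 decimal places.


Squaring each weight:
(-2.7)^2 = 7.29
2.0^2 = 4.0
(-0.6)^2 = 0.36
(-0.4)^2 = 0.16
(-0.5)^2 = 0.25
Sum of squares = 12.06
Penalty = 0.5 * 12.06 = 6.0300

6.0300


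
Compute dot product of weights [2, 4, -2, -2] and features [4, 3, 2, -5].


Element-wise products:
2 * 4 = 8
4 * 3 = 12
-2 * 2 = -4
-2 * -5 = 10
Sum = 8 + 12 + -4 + 10
= 26

26


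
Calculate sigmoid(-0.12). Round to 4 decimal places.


sigmoid(z) = 1 / (1 + exp(-z))
exp(-(-0.12)) = exp(0.12) = 1.1275
1 + 1.1275 = 2.1275
1 / 2.1275 = 0.4700

0.4700


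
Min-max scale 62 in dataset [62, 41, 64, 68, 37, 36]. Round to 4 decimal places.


Min = 36, Max = 68
Range = 68 - 36 = 32
Scaled = (x - min) / (max - min)
= (62 - 36) / 32
= 26 / 32
= 0.8125

0.8125


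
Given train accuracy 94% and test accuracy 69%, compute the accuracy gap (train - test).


Gap = train_accuracy - test_accuracy
= 94 - 69
= 25%
This large gap strongly indicates overfitting.

25


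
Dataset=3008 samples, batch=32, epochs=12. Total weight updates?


Iterations per epoch = 3008 / 32 = 94
Total updates = iterations_per_epoch * epochs
= 94 * 12
= 1128

1128


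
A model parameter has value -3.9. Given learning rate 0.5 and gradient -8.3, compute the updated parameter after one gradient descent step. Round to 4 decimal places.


w_new = w_old - lr * gradient
= -3.9 - 0.5 * -8.3
= -3.9 - (-4.15)
= 0.2500

0.2500


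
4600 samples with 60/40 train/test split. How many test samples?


Train samples = 4600 * 60% = 2760
Test samples = 4600 - 2760
= 1840

1840


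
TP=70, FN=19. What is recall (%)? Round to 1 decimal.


Recall = TP / (TP + FN) * 100
= 70 / (70 + 19)
= 70 / 89
= 0.7865
= 78.7%

78.7


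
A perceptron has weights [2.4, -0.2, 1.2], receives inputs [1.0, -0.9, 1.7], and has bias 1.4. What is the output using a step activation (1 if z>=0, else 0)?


z = w . x + b
= 2.4*1.0 + -0.2*-0.9 + 1.2*1.7 + 1.4
= 2.4 + 0.18 + 2.04 + 1.4
= 4.62 + 1.4
= 6.02
Since z = 6.02 >= 0, output = 1

1


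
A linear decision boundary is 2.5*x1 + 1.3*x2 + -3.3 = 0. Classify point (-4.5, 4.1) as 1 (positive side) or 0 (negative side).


Compute 2.5 * -4.5 + 1.3 * 4.1 + -3.3
= -11.25 + 5.33 + -3.3
= -9.22
Since -9.22 < 0, the point is on the negative side.

0


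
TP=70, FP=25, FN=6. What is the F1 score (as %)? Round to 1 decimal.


Precision = TP / (TP + FP) = 70 / 95 = 0.7368
Recall = TP / (TP + FN) = 70 / 76 = 0.9211
F1 = 2 * P * R / (P + R)
= 2 * 0.7368 * 0.9211 / (0.7368 + 0.9211)
= 1.3573 / 1.6579
= 0.8187
As percentage: 81.9%

81.9


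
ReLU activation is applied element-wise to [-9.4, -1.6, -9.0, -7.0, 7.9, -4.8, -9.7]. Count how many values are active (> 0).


ReLU(x) = max(0, x) for each element:
ReLU(-9.4) = 0
ReLU(-1.6) = 0
ReLU(-9.0) = 0
ReLU(-7.0) = 0
ReLU(7.9) = 7.9
ReLU(-4.8) = 0
ReLU(-9.7) = 0
Active neurons (>0): 1

1


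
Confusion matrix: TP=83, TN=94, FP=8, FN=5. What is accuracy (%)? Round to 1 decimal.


Accuracy = (TP + TN) / (TP + TN + FP + FN) * 100
= (83 + 94) / (83 + 94 + 8 + 5)
= 177 / 190
= 0.9316
= 93.2%

93.2


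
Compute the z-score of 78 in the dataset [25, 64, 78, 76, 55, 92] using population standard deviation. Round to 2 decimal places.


Mean = (25 + 64 + 78 + 76 + 55 + 92) / 6 = 65.0
Variance = sum((x_i - mean)^2) / n = 453.3333
Std = sqrt(453.3333) = 21.2916
Z = (x - mean) / std
= (78 - 65.0) / 21.2916
= 13.0 / 21.2916
= 0.61

0.61


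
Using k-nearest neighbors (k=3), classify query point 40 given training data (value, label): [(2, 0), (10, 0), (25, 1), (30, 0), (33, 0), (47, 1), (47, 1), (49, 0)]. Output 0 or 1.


Distances from query 40:
Point 33 (class 0): distance = 7
Point 47 (class 1): distance = 7
Point 47 (class 1): distance = 7
K=3 nearest neighbors: classes = [0, 1, 1]
Votes for class 1: 2 / 3
Majority vote => class 1

1


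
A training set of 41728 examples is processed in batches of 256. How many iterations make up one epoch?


Iterations per epoch = dataset_size / batch_size
= 41728 / 256
= 163

163


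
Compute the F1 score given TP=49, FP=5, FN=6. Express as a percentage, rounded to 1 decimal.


Precision = TP / (TP + FP) = 49 / 54 = 0.9074
Recall = TP / (TP + FN) = 49 / 55 = 0.8909
F1 = 2 * P * R / (P + R)
= 2 * 0.9074 * 0.8909 / (0.9074 + 0.8909)
= 1.6168 / 1.7983
= 0.8991
As percentage: 89.9%

89.9


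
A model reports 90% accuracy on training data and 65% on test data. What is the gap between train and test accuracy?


Gap = train_accuracy - test_accuracy
= 90 - 65
= 25%
This large gap strongly indicates overfitting.

25
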